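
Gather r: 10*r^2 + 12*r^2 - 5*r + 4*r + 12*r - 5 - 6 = 22*r^2 + 11*r - 11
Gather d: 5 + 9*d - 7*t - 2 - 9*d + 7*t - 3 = 0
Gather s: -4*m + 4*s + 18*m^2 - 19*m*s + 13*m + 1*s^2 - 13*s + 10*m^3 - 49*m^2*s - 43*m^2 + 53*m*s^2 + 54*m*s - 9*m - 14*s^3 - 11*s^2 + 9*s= 10*m^3 - 25*m^2 - 14*s^3 + s^2*(53*m - 10) + s*(-49*m^2 + 35*m)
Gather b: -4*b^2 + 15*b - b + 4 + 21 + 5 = -4*b^2 + 14*b + 30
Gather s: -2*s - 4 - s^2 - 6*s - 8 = -s^2 - 8*s - 12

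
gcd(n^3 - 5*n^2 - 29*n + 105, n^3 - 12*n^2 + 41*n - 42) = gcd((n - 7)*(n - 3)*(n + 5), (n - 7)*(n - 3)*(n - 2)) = n^2 - 10*n + 21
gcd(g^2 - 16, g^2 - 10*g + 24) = g - 4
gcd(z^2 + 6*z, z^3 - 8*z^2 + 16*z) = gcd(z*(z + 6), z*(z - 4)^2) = z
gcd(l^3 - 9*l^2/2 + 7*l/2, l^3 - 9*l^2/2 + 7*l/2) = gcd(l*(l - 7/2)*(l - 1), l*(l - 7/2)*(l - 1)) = l^3 - 9*l^2/2 + 7*l/2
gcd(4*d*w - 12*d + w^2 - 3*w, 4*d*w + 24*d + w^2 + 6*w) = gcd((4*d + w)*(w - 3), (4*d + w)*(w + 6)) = 4*d + w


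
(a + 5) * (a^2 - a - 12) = a^3 + 4*a^2 - 17*a - 60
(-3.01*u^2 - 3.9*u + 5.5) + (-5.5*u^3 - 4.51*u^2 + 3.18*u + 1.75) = -5.5*u^3 - 7.52*u^2 - 0.72*u + 7.25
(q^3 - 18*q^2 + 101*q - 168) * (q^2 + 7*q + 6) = q^5 - 11*q^4 - 19*q^3 + 431*q^2 - 570*q - 1008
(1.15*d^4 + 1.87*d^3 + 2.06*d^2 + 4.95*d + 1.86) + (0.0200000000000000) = 1.15*d^4 + 1.87*d^3 + 2.06*d^2 + 4.95*d + 1.88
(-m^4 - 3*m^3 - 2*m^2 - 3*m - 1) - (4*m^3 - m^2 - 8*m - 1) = -m^4 - 7*m^3 - m^2 + 5*m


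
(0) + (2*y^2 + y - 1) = 2*y^2 + y - 1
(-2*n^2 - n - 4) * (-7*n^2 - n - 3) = 14*n^4 + 9*n^3 + 35*n^2 + 7*n + 12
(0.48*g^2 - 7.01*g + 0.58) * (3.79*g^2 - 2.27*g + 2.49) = 1.8192*g^4 - 27.6575*g^3 + 19.3061*g^2 - 18.7715*g + 1.4442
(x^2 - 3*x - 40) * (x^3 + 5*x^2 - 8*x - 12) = x^5 + 2*x^4 - 63*x^3 - 188*x^2 + 356*x + 480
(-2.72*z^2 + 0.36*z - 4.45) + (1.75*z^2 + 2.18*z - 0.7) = -0.97*z^2 + 2.54*z - 5.15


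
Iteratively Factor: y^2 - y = (y - 1)*(y)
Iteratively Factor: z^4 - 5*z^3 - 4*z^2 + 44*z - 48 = (z - 2)*(z^3 - 3*z^2 - 10*z + 24) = (z - 4)*(z - 2)*(z^2 + z - 6) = (z - 4)*(z - 2)^2*(z + 3)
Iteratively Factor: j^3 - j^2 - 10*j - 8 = (j + 1)*(j^2 - 2*j - 8) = (j - 4)*(j + 1)*(j + 2)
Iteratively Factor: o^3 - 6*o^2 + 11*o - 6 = (o - 1)*(o^2 - 5*o + 6) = (o - 2)*(o - 1)*(o - 3)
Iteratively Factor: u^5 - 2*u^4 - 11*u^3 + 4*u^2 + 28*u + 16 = (u + 1)*(u^4 - 3*u^3 - 8*u^2 + 12*u + 16) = (u + 1)^2*(u^3 - 4*u^2 - 4*u + 16) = (u - 4)*(u + 1)^2*(u^2 - 4) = (u - 4)*(u - 2)*(u + 1)^2*(u + 2)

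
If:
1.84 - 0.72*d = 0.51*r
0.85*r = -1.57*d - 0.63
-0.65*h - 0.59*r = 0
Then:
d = -9.99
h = -16.08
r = 17.71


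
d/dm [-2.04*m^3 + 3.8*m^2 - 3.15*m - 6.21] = -6.12*m^2 + 7.6*m - 3.15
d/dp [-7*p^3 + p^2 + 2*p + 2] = -21*p^2 + 2*p + 2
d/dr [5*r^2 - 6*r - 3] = 10*r - 6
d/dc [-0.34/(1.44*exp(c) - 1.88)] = 0.4896*exp(c)/(1.44*exp(c) - 1.88)^2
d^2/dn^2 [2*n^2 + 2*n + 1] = 4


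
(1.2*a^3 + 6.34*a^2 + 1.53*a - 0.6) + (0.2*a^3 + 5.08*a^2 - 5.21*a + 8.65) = 1.4*a^3 + 11.42*a^2 - 3.68*a + 8.05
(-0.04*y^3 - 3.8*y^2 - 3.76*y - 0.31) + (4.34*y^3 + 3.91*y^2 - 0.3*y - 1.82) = 4.3*y^3 + 0.11*y^2 - 4.06*y - 2.13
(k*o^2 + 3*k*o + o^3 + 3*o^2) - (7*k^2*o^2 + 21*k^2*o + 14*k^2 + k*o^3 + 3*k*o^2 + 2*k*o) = -7*k^2*o^2 - 21*k^2*o - 14*k^2 - k*o^3 - 2*k*o^2 + k*o + o^3 + 3*o^2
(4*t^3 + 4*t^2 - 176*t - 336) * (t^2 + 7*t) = 4*t^5 + 32*t^4 - 148*t^3 - 1568*t^2 - 2352*t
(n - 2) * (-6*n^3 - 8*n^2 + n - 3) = -6*n^4 + 4*n^3 + 17*n^2 - 5*n + 6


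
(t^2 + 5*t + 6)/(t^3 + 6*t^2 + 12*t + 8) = (t + 3)/(t^2 + 4*t + 4)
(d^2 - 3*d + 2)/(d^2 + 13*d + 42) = (d^2 - 3*d + 2)/(d^2 + 13*d + 42)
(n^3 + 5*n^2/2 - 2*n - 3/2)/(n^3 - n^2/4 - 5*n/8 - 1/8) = 4*(n + 3)/(4*n + 1)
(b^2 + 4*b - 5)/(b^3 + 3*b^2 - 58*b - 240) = (b - 1)/(b^2 - 2*b - 48)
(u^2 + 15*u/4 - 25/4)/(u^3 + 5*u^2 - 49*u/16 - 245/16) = 4*(4*u - 5)/(16*u^2 - 49)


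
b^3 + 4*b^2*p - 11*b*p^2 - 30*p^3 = (b - 3*p)*(b + 2*p)*(b + 5*p)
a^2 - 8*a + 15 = (a - 5)*(a - 3)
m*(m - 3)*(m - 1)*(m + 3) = m^4 - m^3 - 9*m^2 + 9*m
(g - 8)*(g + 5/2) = g^2 - 11*g/2 - 20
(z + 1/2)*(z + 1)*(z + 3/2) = z^3 + 3*z^2 + 11*z/4 + 3/4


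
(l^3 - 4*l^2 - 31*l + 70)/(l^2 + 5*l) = l - 9 + 14/l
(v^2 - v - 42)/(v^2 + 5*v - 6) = (v - 7)/(v - 1)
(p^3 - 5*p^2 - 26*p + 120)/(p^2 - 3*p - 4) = (p^2 - p - 30)/(p + 1)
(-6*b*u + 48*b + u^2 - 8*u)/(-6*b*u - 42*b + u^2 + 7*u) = (u - 8)/(u + 7)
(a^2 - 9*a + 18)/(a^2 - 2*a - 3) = (a - 6)/(a + 1)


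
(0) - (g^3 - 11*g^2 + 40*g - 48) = -g^3 + 11*g^2 - 40*g + 48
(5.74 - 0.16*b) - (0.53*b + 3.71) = 2.03 - 0.69*b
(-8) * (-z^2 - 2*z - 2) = 8*z^2 + 16*z + 16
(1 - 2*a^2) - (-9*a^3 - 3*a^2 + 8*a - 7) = 9*a^3 + a^2 - 8*a + 8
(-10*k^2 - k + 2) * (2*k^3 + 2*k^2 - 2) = -20*k^5 - 22*k^4 + 2*k^3 + 24*k^2 + 2*k - 4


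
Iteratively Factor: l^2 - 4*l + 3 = (l - 1)*(l - 3)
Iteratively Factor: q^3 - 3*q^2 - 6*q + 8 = (q - 1)*(q^2 - 2*q - 8) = (q - 4)*(q - 1)*(q + 2)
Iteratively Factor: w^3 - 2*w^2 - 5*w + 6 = (w + 2)*(w^2 - 4*w + 3) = (w - 1)*(w + 2)*(w - 3)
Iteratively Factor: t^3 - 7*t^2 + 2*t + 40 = (t + 2)*(t^2 - 9*t + 20) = (t - 5)*(t + 2)*(t - 4)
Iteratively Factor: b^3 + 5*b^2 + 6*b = (b)*(b^2 + 5*b + 6) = b*(b + 2)*(b + 3)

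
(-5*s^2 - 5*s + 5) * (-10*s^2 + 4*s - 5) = 50*s^4 + 30*s^3 - 45*s^2 + 45*s - 25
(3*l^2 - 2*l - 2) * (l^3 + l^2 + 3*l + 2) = 3*l^5 + l^4 + 5*l^3 - 2*l^2 - 10*l - 4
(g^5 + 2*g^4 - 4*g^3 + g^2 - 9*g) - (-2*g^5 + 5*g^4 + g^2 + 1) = 3*g^5 - 3*g^4 - 4*g^3 - 9*g - 1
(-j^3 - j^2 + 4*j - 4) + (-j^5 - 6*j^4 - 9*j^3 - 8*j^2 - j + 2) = -j^5 - 6*j^4 - 10*j^3 - 9*j^2 + 3*j - 2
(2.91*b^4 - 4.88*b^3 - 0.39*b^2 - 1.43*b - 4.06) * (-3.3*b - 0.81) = -9.603*b^5 + 13.7469*b^4 + 5.2398*b^3 + 5.0349*b^2 + 14.5563*b + 3.2886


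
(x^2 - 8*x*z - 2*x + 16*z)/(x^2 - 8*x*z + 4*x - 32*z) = (x - 2)/(x + 4)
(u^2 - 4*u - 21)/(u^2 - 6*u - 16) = (-u^2 + 4*u + 21)/(-u^2 + 6*u + 16)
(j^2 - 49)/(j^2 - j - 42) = (j + 7)/(j + 6)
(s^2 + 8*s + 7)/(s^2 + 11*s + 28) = (s + 1)/(s + 4)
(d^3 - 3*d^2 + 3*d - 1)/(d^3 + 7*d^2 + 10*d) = (d^3 - 3*d^2 + 3*d - 1)/(d*(d^2 + 7*d + 10))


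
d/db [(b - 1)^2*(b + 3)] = (b - 1)*(3*b + 5)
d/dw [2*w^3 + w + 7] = 6*w^2 + 1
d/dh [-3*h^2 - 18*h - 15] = -6*h - 18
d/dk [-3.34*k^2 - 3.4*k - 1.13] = -6.68*k - 3.4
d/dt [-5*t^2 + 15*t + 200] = 15 - 10*t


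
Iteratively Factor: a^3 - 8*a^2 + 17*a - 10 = (a - 2)*(a^2 - 6*a + 5) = (a - 5)*(a - 2)*(a - 1)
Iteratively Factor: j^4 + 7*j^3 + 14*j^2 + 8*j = (j + 2)*(j^3 + 5*j^2 + 4*j) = (j + 1)*(j + 2)*(j^2 + 4*j) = (j + 1)*(j + 2)*(j + 4)*(j)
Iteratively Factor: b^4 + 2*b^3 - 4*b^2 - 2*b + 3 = (b + 3)*(b^3 - b^2 - b + 1) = (b - 1)*(b + 3)*(b^2 - 1) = (b - 1)*(b + 1)*(b + 3)*(b - 1)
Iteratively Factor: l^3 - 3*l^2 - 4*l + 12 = (l + 2)*(l^2 - 5*l + 6) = (l - 2)*(l + 2)*(l - 3)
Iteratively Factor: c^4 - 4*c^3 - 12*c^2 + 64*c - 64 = (c - 4)*(c^3 - 12*c + 16) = (c - 4)*(c - 2)*(c^2 + 2*c - 8) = (c - 4)*(c - 2)^2*(c + 4)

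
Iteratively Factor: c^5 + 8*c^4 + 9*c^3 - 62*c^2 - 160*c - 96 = (c + 2)*(c^4 + 6*c^3 - 3*c^2 - 56*c - 48) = (c + 2)*(c + 4)*(c^3 + 2*c^2 - 11*c - 12) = (c - 3)*(c + 2)*(c + 4)*(c^2 + 5*c + 4) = (c - 3)*(c + 2)*(c + 4)^2*(c + 1)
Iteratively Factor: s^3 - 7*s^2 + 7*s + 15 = (s - 3)*(s^2 - 4*s - 5) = (s - 5)*(s - 3)*(s + 1)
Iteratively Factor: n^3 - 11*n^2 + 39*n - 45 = (n - 5)*(n^2 - 6*n + 9) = (n - 5)*(n - 3)*(n - 3)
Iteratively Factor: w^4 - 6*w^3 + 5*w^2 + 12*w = (w - 4)*(w^3 - 2*w^2 - 3*w) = w*(w - 4)*(w^2 - 2*w - 3) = w*(w - 4)*(w - 3)*(w + 1)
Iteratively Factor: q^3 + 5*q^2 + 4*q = (q)*(q^2 + 5*q + 4) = q*(q + 1)*(q + 4)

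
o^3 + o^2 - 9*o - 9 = (o - 3)*(o + 1)*(o + 3)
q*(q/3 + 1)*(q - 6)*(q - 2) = q^4/3 - 5*q^3/3 - 4*q^2 + 12*q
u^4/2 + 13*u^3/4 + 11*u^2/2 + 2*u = u*(u/2 + 1)*(u + 1/2)*(u + 4)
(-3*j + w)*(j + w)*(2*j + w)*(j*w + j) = -6*j^4*w - 6*j^4 - 7*j^3*w^2 - 7*j^3*w + j*w^4 + j*w^3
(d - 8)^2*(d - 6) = d^3 - 22*d^2 + 160*d - 384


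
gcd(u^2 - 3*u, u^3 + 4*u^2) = u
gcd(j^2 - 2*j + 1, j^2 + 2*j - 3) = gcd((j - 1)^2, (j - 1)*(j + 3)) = j - 1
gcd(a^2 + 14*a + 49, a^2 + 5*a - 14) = a + 7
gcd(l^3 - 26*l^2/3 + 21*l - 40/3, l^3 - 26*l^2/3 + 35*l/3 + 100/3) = l - 5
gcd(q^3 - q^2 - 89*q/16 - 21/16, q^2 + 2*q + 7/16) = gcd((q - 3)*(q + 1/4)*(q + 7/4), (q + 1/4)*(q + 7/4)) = q^2 + 2*q + 7/16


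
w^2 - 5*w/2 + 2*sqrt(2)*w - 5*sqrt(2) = (w - 5/2)*(w + 2*sqrt(2))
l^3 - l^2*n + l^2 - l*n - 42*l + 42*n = (l - 6)*(l + 7)*(l - n)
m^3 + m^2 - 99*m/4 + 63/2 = (m - 7/2)*(m - 3/2)*(m + 6)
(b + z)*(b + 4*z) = b^2 + 5*b*z + 4*z^2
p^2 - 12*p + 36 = (p - 6)^2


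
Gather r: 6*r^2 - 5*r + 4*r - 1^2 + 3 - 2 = 6*r^2 - r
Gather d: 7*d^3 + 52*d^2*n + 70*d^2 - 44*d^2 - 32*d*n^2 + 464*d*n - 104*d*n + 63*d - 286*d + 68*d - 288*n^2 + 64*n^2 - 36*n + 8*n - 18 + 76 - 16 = 7*d^3 + d^2*(52*n + 26) + d*(-32*n^2 + 360*n - 155) - 224*n^2 - 28*n + 42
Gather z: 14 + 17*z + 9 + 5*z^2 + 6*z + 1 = 5*z^2 + 23*z + 24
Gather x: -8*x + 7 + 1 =8 - 8*x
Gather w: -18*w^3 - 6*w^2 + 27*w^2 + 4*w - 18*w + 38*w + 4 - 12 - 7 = -18*w^3 + 21*w^2 + 24*w - 15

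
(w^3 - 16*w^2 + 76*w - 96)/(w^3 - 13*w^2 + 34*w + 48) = (w - 2)/(w + 1)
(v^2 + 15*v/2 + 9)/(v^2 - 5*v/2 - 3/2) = (2*v^2 + 15*v + 18)/(2*v^2 - 5*v - 3)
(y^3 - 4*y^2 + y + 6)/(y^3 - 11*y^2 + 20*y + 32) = (y^2 - 5*y + 6)/(y^2 - 12*y + 32)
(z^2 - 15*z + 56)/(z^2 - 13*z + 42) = (z - 8)/(z - 6)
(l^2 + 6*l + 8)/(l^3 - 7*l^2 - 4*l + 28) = (l + 4)/(l^2 - 9*l + 14)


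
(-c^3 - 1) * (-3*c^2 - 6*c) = 3*c^5 + 6*c^4 + 3*c^2 + 6*c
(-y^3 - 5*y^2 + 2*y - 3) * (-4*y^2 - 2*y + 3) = 4*y^5 + 22*y^4 - y^3 - 7*y^2 + 12*y - 9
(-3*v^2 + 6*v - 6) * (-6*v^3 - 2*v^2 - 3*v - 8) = 18*v^5 - 30*v^4 + 33*v^3 + 18*v^2 - 30*v + 48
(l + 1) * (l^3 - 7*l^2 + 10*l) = l^4 - 6*l^3 + 3*l^2 + 10*l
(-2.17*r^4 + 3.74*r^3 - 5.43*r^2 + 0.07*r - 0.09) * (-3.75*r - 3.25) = 8.1375*r^5 - 6.9725*r^4 + 8.2075*r^3 + 17.385*r^2 + 0.11*r + 0.2925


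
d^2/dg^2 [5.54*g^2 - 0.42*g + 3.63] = 11.0800000000000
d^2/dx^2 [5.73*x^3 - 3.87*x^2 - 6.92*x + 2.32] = 34.38*x - 7.74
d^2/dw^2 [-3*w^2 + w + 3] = -6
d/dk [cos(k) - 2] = -sin(k)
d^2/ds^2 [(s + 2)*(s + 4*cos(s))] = -4*(s + 2)*cos(s) - 8*sin(s) + 2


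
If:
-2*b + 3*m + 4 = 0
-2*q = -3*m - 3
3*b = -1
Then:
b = -1/3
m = -14/9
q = -5/6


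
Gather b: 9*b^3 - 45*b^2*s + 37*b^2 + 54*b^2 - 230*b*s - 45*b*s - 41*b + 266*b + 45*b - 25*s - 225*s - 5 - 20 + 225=9*b^3 + b^2*(91 - 45*s) + b*(270 - 275*s) - 250*s + 200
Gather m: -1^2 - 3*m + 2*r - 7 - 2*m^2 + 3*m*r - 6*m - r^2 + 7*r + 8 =-2*m^2 + m*(3*r - 9) - r^2 + 9*r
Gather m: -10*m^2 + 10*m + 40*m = -10*m^2 + 50*m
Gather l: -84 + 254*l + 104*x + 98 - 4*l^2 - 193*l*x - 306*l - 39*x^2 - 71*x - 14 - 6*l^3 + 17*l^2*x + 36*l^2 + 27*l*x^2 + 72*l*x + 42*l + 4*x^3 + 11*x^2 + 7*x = -6*l^3 + l^2*(17*x + 32) + l*(27*x^2 - 121*x - 10) + 4*x^3 - 28*x^2 + 40*x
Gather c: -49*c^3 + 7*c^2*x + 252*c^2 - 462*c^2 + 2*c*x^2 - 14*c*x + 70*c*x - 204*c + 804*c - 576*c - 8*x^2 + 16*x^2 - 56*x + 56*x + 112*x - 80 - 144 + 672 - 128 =-49*c^3 + c^2*(7*x - 210) + c*(2*x^2 + 56*x + 24) + 8*x^2 + 112*x + 320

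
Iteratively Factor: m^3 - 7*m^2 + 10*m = (m - 5)*(m^2 - 2*m) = m*(m - 5)*(m - 2)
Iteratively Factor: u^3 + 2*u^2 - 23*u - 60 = (u - 5)*(u^2 + 7*u + 12) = (u - 5)*(u + 4)*(u + 3)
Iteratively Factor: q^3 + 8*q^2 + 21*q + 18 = (q + 3)*(q^2 + 5*q + 6) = (q + 3)^2*(q + 2)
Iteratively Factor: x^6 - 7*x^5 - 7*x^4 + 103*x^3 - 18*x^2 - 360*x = (x)*(x^5 - 7*x^4 - 7*x^3 + 103*x^2 - 18*x - 360) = x*(x + 3)*(x^4 - 10*x^3 + 23*x^2 + 34*x - 120) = x*(x - 4)*(x + 3)*(x^3 - 6*x^2 - x + 30) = x*(x - 5)*(x - 4)*(x + 3)*(x^2 - x - 6) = x*(x - 5)*(x - 4)*(x + 2)*(x + 3)*(x - 3)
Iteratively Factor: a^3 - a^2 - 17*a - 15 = (a - 5)*(a^2 + 4*a + 3) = (a - 5)*(a + 3)*(a + 1)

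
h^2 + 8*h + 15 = (h + 3)*(h + 5)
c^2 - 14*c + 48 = (c - 8)*(c - 6)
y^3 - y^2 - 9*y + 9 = (y - 3)*(y - 1)*(y + 3)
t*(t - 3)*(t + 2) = t^3 - t^2 - 6*t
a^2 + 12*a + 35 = (a + 5)*(a + 7)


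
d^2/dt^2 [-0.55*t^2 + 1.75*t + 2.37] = -1.10000000000000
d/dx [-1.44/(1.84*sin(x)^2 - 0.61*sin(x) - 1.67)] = (5.2992*sin(x) - 0.8784)*cos(x)/(-1.84*sin(x)^2 + 0.61*sin(x) + 1.67)^2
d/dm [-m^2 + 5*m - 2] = 5 - 2*m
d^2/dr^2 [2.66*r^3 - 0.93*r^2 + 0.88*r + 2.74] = 15.96*r - 1.86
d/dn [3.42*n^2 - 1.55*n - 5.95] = 6.84*n - 1.55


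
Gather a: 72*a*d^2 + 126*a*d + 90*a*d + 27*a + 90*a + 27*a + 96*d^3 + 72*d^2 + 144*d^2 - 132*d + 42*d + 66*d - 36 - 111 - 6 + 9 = a*(72*d^2 + 216*d + 144) + 96*d^3 + 216*d^2 - 24*d - 144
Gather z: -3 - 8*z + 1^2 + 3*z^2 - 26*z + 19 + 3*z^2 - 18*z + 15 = 6*z^2 - 52*z + 32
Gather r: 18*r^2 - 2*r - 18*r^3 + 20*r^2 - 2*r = -18*r^3 + 38*r^2 - 4*r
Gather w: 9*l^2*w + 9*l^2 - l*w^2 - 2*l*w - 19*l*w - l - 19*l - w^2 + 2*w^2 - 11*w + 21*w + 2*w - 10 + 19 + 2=9*l^2 - 20*l + w^2*(1 - l) + w*(9*l^2 - 21*l + 12) + 11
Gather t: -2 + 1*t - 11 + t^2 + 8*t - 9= t^2 + 9*t - 22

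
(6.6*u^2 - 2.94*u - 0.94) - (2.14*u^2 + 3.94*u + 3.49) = 4.46*u^2 - 6.88*u - 4.43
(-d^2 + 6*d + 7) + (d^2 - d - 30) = 5*d - 23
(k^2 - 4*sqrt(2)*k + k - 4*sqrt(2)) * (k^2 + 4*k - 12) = k^4 - 4*sqrt(2)*k^3 + 5*k^3 - 20*sqrt(2)*k^2 - 8*k^2 - 12*k + 32*sqrt(2)*k + 48*sqrt(2)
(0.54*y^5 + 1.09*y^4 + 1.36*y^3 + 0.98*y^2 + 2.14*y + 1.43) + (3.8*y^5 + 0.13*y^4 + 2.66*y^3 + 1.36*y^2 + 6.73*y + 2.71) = 4.34*y^5 + 1.22*y^4 + 4.02*y^3 + 2.34*y^2 + 8.87*y + 4.14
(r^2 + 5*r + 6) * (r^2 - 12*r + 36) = r^4 - 7*r^3 - 18*r^2 + 108*r + 216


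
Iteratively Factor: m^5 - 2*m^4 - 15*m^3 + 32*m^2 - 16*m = (m - 4)*(m^4 + 2*m^3 - 7*m^2 + 4*m) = m*(m - 4)*(m^3 + 2*m^2 - 7*m + 4) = m*(m - 4)*(m - 1)*(m^2 + 3*m - 4) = m*(m - 4)*(m - 1)^2*(m + 4)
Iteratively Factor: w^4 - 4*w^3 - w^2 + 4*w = (w - 1)*(w^3 - 3*w^2 - 4*w) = (w - 4)*(w - 1)*(w^2 + w) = w*(w - 4)*(w - 1)*(w + 1)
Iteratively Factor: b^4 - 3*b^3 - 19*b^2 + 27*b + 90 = (b + 2)*(b^3 - 5*b^2 - 9*b + 45) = (b + 2)*(b + 3)*(b^2 - 8*b + 15) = (b - 3)*(b + 2)*(b + 3)*(b - 5)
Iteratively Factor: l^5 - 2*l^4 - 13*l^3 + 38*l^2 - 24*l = (l - 3)*(l^4 + l^3 - 10*l^2 + 8*l) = (l - 3)*(l + 4)*(l^3 - 3*l^2 + 2*l) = (l - 3)*(l - 2)*(l + 4)*(l^2 - l) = (l - 3)*(l - 2)*(l - 1)*(l + 4)*(l)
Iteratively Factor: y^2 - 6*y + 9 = (y - 3)*(y - 3)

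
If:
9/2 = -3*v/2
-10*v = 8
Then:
No Solution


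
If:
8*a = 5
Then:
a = 5/8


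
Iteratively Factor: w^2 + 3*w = (w)*(w + 3)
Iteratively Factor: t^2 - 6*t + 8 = (t - 2)*(t - 4)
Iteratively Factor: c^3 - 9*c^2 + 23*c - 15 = (c - 5)*(c^2 - 4*c + 3) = (c - 5)*(c - 1)*(c - 3)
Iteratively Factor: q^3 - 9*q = (q + 3)*(q^2 - 3*q) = (q - 3)*(q + 3)*(q)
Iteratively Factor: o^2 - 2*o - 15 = (o + 3)*(o - 5)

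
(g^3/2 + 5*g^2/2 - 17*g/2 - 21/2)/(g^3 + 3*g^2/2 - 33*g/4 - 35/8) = 4*(g^3 + 5*g^2 - 17*g - 21)/(8*g^3 + 12*g^2 - 66*g - 35)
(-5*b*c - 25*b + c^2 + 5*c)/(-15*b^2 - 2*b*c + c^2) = (c + 5)/(3*b + c)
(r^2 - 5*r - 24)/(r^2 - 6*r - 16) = (r + 3)/(r + 2)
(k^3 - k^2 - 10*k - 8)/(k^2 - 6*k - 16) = (k^2 - 3*k - 4)/(k - 8)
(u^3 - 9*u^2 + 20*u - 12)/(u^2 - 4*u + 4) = (u^2 - 7*u + 6)/(u - 2)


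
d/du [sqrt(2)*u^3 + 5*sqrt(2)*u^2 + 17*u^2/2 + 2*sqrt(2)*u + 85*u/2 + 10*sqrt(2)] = 3*sqrt(2)*u^2 + 10*sqrt(2)*u + 17*u + 2*sqrt(2) + 85/2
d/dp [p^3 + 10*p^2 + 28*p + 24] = 3*p^2 + 20*p + 28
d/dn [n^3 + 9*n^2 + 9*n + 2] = 3*n^2 + 18*n + 9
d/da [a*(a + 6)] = 2*a + 6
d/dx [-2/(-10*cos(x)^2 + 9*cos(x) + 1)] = 2*(20*cos(x) - 9)*sin(x)/(-10*cos(x)^2 + 9*cos(x) + 1)^2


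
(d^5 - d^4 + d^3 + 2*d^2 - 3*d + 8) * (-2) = -2*d^5 + 2*d^4 - 2*d^3 - 4*d^2 + 6*d - 16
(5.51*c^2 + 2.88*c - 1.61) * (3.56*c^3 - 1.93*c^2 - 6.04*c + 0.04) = 19.6156*c^5 - 0.381499999999999*c^4 - 44.5704*c^3 - 14.0675*c^2 + 9.8396*c - 0.0644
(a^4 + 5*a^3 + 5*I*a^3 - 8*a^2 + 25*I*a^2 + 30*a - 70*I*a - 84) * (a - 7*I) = a^5 + 5*a^4 - 2*I*a^4 + 27*a^3 - 10*I*a^3 + 205*a^2 - 14*I*a^2 - 574*a - 210*I*a + 588*I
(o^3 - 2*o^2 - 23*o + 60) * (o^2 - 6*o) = o^5 - 8*o^4 - 11*o^3 + 198*o^2 - 360*o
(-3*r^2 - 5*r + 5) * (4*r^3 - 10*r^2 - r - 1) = -12*r^5 + 10*r^4 + 73*r^3 - 42*r^2 - 5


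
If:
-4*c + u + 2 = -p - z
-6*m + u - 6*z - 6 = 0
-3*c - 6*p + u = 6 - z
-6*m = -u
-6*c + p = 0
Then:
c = -8/41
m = -25/246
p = -48/41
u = -25/41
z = -1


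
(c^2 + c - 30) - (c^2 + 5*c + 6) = -4*c - 36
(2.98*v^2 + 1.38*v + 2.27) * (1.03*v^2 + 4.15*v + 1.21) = 3.0694*v^4 + 13.7884*v^3 + 11.6709*v^2 + 11.0903*v + 2.7467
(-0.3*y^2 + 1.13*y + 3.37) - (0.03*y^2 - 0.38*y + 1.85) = -0.33*y^2 + 1.51*y + 1.52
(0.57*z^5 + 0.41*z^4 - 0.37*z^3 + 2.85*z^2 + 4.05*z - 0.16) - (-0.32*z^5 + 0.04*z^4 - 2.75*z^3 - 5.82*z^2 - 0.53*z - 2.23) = 0.89*z^5 + 0.37*z^4 + 2.38*z^3 + 8.67*z^2 + 4.58*z + 2.07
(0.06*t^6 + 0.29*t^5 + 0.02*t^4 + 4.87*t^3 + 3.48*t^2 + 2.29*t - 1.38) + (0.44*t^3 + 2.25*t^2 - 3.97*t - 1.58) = 0.06*t^6 + 0.29*t^5 + 0.02*t^4 + 5.31*t^3 + 5.73*t^2 - 1.68*t - 2.96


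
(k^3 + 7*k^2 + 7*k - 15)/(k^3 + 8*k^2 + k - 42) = (k^2 + 4*k - 5)/(k^2 + 5*k - 14)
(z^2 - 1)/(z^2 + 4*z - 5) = (z + 1)/(z + 5)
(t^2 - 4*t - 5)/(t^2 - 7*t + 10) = (t + 1)/(t - 2)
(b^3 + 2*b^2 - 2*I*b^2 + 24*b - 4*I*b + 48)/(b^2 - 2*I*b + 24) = b + 2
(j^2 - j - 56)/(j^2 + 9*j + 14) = (j - 8)/(j + 2)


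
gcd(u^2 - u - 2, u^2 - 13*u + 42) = 1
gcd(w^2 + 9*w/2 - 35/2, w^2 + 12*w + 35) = w + 7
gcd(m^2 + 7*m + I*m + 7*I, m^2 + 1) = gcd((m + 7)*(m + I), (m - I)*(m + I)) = m + I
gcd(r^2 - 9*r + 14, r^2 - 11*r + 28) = r - 7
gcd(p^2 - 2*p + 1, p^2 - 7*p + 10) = 1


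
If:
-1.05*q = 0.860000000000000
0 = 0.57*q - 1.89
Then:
No Solution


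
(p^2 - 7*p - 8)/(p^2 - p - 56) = (p + 1)/(p + 7)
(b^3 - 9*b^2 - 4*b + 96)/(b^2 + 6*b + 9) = (b^2 - 12*b + 32)/(b + 3)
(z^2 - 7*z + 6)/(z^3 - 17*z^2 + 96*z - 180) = (z - 1)/(z^2 - 11*z + 30)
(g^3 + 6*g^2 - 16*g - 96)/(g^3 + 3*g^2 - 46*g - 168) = (g - 4)/(g - 7)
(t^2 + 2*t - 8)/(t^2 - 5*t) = (t^2 + 2*t - 8)/(t*(t - 5))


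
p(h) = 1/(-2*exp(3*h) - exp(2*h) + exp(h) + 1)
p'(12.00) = 0.00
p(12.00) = 0.00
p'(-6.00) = 0.00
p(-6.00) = 1.00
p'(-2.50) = -0.06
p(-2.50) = 0.93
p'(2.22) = 0.00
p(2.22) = -0.00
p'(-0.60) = 1.24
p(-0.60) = 1.09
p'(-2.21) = -0.06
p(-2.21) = 0.91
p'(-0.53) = 1.91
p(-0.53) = 1.20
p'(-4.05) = -0.02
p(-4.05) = 0.98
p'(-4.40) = -0.01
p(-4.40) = 0.99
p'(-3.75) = -0.02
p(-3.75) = 0.98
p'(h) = (6*exp(3*h) + 2*exp(2*h) - exp(h))/(-2*exp(3*h) - exp(2*h) + exp(h) + 1)^2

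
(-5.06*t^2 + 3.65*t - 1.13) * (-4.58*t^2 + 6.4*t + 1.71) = 23.1748*t^4 - 49.101*t^3 + 19.8828*t^2 - 0.9905*t - 1.9323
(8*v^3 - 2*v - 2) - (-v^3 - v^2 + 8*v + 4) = 9*v^3 + v^2 - 10*v - 6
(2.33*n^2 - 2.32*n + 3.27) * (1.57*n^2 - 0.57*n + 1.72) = 3.6581*n^4 - 4.9705*n^3 + 10.4639*n^2 - 5.8543*n + 5.6244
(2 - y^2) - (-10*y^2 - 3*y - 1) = 9*y^2 + 3*y + 3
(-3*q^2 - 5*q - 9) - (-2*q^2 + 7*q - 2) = -q^2 - 12*q - 7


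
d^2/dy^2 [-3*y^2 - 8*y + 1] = -6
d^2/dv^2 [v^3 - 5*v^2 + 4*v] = 6*v - 10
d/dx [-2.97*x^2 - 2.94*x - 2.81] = -5.94*x - 2.94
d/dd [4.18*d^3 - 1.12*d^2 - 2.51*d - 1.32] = 12.54*d^2 - 2.24*d - 2.51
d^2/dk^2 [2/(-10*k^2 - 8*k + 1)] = 8*(50*k^2 + 40*k - 8*(5*k + 2)^2 - 5)/(10*k^2 + 8*k - 1)^3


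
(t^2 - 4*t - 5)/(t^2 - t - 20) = (t + 1)/(t + 4)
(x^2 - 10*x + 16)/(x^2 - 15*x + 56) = (x - 2)/(x - 7)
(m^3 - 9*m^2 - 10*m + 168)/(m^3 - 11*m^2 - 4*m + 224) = (m - 6)/(m - 8)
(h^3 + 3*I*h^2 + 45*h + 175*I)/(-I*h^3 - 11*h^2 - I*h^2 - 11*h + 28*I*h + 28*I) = (I*h^2 - 10*h - 25*I)/(h^2 + h*(1 - 4*I) - 4*I)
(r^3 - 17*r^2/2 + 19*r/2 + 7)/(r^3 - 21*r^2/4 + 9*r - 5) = 2*(2*r^2 - 13*r - 7)/(4*r^2 - 13*r + 10)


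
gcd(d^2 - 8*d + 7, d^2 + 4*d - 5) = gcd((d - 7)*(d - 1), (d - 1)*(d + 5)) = d - 1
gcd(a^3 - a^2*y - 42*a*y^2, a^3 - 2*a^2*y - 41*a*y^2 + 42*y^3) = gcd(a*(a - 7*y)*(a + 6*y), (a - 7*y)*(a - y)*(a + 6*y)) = -a^2 + a*y + 42*y^2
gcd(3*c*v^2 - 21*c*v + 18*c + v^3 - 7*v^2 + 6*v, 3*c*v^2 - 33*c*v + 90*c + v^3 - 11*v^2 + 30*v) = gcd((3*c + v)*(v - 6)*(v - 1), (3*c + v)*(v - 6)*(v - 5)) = 3*c*v - 18*c + v^2 - 6*v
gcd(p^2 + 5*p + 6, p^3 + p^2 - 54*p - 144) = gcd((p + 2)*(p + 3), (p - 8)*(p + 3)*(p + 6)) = p + 3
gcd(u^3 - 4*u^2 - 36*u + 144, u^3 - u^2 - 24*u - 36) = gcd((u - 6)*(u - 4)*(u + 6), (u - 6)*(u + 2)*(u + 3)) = u - 6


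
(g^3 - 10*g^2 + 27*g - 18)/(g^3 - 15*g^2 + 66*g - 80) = (g^3 - 10*g^2 + 27*g - 18)/(g^3 - 15*g^2 + 66*g - 80)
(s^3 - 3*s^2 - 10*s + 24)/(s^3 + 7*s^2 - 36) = (s - 4)/(s + 6)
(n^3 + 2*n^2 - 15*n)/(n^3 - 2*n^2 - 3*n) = (n + 5)/(n + 1)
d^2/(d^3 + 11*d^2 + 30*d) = d/(d^2 + 11*d + 30)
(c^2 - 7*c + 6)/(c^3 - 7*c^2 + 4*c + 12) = (c - 1)/(c^2 - c - 2)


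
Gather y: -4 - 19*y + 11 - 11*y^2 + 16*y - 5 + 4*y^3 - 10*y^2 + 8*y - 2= 4*y^3 - 21*y^2 + 5*y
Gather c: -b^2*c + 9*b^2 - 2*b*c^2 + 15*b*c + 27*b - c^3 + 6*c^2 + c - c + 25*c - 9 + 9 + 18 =9*b^2 + 27*b - c^3 + c^2*(6 - 2*b) + c*(-b^2 + 15*b + 25) + 18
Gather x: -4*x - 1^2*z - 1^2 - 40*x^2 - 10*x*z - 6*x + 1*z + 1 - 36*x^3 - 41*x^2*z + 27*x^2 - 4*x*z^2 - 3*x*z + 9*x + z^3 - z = -36*x^3 + x^2*(-41*z - 13) + x*(-4*z^2 - 13*z - 1) + z^3 - z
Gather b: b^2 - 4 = b^2 - 4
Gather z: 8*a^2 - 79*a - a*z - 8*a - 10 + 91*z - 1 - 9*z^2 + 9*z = 8*a^2 - 87*a - 9*z^2 + z*(100 - a) - 11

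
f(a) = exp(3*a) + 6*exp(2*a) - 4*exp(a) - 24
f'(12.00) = 12934012510160124.64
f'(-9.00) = 0.00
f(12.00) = 4311390481196931.12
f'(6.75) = 1877642906.80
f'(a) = 3*exp(3*a) + 12*exp(2*a) - 4*exp(a)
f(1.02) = 32.38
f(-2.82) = -24.22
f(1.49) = 163.74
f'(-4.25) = -0.05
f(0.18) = -18.47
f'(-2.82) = -0.20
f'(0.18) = 17.56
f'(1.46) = 444.79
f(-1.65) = -24.54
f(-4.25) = -24.06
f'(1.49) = 480.58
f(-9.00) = -24.00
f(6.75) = 627337500.18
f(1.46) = 149.86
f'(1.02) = 145.18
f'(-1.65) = -0.30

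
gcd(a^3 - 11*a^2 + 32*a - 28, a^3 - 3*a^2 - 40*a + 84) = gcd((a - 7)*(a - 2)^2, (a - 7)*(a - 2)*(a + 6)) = a^2 - 9*a + 14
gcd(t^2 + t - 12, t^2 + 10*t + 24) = t + 4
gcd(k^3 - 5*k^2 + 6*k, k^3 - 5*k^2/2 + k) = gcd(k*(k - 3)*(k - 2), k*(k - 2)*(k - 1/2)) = k^2 - 2*k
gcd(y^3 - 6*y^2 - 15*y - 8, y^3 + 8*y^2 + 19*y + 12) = y + 1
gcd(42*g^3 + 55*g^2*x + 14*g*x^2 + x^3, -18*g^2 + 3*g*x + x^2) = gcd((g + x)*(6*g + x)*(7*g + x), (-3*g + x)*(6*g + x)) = 6*g + x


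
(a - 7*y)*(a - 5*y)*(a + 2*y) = a^3 - 10*a^2*y + 11*a*y^2 + 70*y^3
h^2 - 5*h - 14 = (h - 7)*(h + 2)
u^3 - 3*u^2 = u^2*(u - 3)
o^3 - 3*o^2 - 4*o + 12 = (o - 3)*(o - 2)*(o + 2)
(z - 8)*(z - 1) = z^2 - 9*z + 8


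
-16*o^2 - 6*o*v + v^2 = (-8*o + v)*(2*o + v)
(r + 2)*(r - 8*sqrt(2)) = r^2 - 8*sqrt(2)*r + 2*r - 16*sqrt(2)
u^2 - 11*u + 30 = (u - 6)*(u - 5)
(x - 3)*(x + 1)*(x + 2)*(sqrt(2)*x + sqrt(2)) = sqrt(2)*x^4 + sqrt(2)*x^3 - 7*sqrt(2)*x^2 - 13*sqrt(2)*x - 6*sqrt(2)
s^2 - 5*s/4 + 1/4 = (s - 1)*(s - 1/4)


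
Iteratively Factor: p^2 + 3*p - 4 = (p + 4)*(p - 1)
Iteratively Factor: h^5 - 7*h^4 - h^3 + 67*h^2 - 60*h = (h - 1)*(h^4 - 6*h^3 - 7*h^2 + 60*h) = (h - 4)*(h - 1)*(h^3 - 2*h^2 - 15*h) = h*(h - 4)*(h - 1)*(h^2 - 2*h - 15) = h*(h - 4)*(h - 1)*(h + 3)*(h - 5)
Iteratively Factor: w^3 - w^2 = (w)*(w^2 - w) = w^2*(w - 1)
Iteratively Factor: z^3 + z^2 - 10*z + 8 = (z + 4)*(z^2 - 3*z + 2) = (z - 2)*(z + 4)*(z - 1)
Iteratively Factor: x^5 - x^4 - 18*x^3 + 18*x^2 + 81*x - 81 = (x - 1)*(x^4 - 18*x^2 + 81) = (x - 3)*(x - 1)*(x^3 + 3*x^2 - 9*x - 27) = (x - 3)*(x - 1)*(x + 3)*(x^2 - 9) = (x - 3)*(x - 1)*(x + 3)^2*(x - 3)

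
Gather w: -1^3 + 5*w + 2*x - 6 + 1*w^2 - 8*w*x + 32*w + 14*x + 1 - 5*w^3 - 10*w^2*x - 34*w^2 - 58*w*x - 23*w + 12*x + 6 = -5*w^3 + w^2*(-10*x - 33) + w*(14 - 66*x) + 28*x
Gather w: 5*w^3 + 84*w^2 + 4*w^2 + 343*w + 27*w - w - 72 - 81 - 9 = 5*w^3 + 88*w^2 + 369*w - 162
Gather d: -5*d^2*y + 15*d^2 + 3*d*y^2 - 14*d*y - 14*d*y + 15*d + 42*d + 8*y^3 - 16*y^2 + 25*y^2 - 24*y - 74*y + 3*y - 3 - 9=d^2*(15 - 5*y) + d*(3*y^2 - 28*y + 57) + 8*y^3 + 9*y^2 - 95*y - 12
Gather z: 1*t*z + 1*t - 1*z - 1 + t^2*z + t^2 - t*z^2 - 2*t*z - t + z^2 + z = t^2 + z^2*(1 - t) + z*(t^2 - t) - 1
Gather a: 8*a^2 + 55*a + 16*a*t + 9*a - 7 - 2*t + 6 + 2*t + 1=8*a^2 + a*(16*t + 64)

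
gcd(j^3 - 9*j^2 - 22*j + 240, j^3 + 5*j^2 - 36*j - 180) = j^2 - j - 30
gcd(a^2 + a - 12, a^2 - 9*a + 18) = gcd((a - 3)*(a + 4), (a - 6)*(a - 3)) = a - 3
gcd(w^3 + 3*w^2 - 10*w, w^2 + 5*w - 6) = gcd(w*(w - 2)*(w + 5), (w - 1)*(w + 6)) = 1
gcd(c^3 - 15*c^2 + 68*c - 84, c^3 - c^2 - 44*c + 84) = c^2 - 8*c + 12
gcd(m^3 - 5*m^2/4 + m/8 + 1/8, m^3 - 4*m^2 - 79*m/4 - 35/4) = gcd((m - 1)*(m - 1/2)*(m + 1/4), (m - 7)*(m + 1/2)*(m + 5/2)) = 1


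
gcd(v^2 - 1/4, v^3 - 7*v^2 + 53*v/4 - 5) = v - 1/2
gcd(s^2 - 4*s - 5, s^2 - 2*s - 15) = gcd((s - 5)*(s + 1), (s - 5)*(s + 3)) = s - 5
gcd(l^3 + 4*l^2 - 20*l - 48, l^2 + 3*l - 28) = l - 4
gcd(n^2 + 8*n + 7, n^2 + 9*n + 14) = n + 7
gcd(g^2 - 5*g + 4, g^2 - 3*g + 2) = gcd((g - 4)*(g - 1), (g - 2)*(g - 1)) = g - 1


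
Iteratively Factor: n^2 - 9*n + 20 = (n - 5)*(n - 4)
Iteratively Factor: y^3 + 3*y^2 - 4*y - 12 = (y + 2)*(y^2 + y - 6) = (y - 2)*(y + 2)*(y + 3)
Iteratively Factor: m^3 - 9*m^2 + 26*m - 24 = (m - 3)*(m^2 - 6*m + 8) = (m - 3)*(m - 2)*(m - 4)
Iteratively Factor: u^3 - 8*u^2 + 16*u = (u - 4)*(u^2 - 4*u) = u*(u - 4)*(u - 4)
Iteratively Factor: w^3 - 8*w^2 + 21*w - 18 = (w - 3)*(w^2 - 5*w + 6) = (w - 3)*(w - 2)*(w - 3)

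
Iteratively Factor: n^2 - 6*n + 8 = (n - 4)*(n - 2)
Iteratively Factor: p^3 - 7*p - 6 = (p + 2)*(p^2 - 2*p - 3) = (p + 1)*(p + 2)*(p - 3)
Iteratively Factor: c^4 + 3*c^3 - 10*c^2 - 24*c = (c)*(c^3 + 3*c^2 - 10*c - 24) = c*(c - 3)*(c^2 + 6*c + 8) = c*(c - 3)*(c + 2)*(c + 4)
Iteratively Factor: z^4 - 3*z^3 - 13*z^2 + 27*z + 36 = (z - 3)*(z^3 - 13*z - 12) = (z - 4)*(z - 3)*(z^2 + 4*z + 3) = (z - 4)*(z - 3)*(z + 1)*(z + 3)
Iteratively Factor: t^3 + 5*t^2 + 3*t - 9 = (t + 3)*(t^2 + 2*t - 3) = (t + 3)^2*(t - 1)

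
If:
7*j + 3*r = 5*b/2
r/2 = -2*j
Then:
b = r/2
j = -r/4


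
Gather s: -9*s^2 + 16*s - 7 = -9*s^2 + 16*s - 7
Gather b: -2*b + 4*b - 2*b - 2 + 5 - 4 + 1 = 0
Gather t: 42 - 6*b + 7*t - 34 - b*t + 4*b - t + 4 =-2*b + t*(6 - b) + 12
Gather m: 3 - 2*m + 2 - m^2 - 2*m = -m^2 - 4*m + 5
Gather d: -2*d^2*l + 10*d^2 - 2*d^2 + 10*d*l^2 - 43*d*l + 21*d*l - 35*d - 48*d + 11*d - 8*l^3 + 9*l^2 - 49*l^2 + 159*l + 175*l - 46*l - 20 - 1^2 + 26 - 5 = d^2*(8 - 2*l) + d*(10*l^2 - 22*l - 72) - 8*l^3 - 40*l^2 + 288*l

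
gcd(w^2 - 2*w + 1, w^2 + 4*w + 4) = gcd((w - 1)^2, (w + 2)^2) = 1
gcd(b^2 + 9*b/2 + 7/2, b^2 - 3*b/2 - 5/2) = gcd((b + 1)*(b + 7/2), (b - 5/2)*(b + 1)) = b + 1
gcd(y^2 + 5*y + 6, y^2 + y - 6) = y + 3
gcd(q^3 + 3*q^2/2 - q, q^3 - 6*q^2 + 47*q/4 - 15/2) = 1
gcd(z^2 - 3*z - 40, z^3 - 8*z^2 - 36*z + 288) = z - 8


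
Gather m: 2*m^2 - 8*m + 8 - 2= 2*m^2 - 8*m + 6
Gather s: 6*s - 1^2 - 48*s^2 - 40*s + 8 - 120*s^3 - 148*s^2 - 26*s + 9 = -120*s^3 - 196*s^2 - 60*s + 16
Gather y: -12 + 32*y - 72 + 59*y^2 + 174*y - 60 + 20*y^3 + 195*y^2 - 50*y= 20*y^3 + 254*y^2 + 156*y - 144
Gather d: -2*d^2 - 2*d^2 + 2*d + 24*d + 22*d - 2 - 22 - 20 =-4*d^2 + 48*d - 44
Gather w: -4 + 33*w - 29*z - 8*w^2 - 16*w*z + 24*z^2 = -8*w^2 + w*(33 - 16*z) + 24*z^2 - 29*z - 4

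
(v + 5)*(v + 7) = v^2 + 12*v + 35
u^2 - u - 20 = (u - 5)*(u + 4)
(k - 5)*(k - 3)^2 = k^3 - 11*k^2 + 39*k - 45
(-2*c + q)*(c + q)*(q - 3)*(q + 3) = -2*c^2*q^2 + 18*c^2 - c*q^3 + 9*c*q + q^4 - 9*q^2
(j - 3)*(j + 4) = j^2 + j - 12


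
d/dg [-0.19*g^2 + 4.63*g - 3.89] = 4.63 - 0.38*g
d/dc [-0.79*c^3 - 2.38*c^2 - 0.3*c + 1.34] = -2.37*c^2 - 4.76*c - 0.3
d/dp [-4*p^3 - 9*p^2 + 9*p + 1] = -12*p^2 - 18*p + 9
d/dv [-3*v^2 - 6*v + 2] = -6*v - 6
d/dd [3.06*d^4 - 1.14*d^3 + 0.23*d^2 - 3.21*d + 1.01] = 12.24*d^3 - 3.42*d^2 + 0.46*d - 3.21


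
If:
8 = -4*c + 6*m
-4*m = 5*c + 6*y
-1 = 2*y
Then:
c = -7/23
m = 26/23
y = -1/2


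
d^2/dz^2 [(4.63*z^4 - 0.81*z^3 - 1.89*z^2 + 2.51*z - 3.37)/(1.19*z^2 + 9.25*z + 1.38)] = (13.113086*z^6 + 305.78835*z^5 + 2422.546566*z^4 + 858.397486*z^3 + 33.7595700000001*z^2 - 256.558566*z - 636.901754)/(1.685159*z^6 + 39.296775*z^5 + 311.320779*z^4 + 882.595225*z^3 + 361.027458*z^2 + 52.8471*z + 2.628072)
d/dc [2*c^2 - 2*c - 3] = 4*c - 2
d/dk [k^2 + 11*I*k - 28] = 2*k + 11*I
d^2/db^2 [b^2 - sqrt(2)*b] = 2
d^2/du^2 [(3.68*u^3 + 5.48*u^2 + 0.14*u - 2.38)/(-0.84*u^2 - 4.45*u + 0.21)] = (-3.5527136788005e-15*u^5 - 106.273792*u^3 + 24.909696*u^2 + 52.256736*u + 94.354568)/(0.592704*u^6 + 9.41976*u^5 + 49.457772*u^4 + 83.411245*u^3 - 12.364443*u^2 + 0.588735*u - 0.009261)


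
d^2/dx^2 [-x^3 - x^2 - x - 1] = -6*x - 2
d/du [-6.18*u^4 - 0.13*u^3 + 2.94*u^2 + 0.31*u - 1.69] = -24.72*u^3 - 0.39*u^2 + 5.88*u + 0.31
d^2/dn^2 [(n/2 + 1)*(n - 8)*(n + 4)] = 3*n - 2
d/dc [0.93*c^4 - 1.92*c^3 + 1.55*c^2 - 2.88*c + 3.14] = 3.72*c^3 - 5.76*c^2 + 3.1*c - 2.88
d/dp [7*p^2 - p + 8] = 14*p - 1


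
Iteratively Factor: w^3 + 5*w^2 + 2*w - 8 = (w - 1)*(w^2 + 6*w + 8) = (w - 1)*(w + 2)*(w + 4)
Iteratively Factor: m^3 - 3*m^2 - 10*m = (m)*(m^2 - 3*m - 10) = m*(m - 5)*(m + 2)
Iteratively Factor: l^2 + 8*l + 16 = (l + 4)*(l + 4)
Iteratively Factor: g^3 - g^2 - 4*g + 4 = (g + 2)*(g^2 - 3*g + 2) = (g - 1)*(g + 2)*(g - 2)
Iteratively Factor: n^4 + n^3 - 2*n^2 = (n + 2)*(n^3 - n^2) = (n - 1)*(n + 2)*(n^2) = n*(n - 1)*(n + 2)*(n)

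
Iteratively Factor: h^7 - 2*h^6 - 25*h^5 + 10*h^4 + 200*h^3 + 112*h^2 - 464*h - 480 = (h - 2)*(h^6 - 25*h^4 - 40*h^3 + 120*h^2 + 352*h + 240) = (h - 2)*(h + 2)*(h^5 - 2*h^4 - 21*h^3 + 2*h^2 + 116*h + 120) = (h - 3)*(h - 2)*(h + 2)*(h^4 + h^3 - 18*h^2 - 52*h - 40) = (h - 3)*(h - 2)*(h + 2)^2*(h^3 - h^2 - 16*h - 20) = (h - 3)*(h - 2)*(h + 2)^3*(h^2 - 3*h - 10) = (h - 5)*(h - 3)*(h - 2)*(h + 2)^3*(h + 2)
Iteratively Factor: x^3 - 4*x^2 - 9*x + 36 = (x - 4)*(x^2 - 9) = (x - 4)*(x - 3)*(x + 3)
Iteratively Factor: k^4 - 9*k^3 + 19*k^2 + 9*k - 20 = (k - 4)*(k^3 - 5*k^2 - k + 5) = (k - 4)*(k + 1)*(k^2 - 6*k + 5) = (k - 5)*(k - 4)*(k + 1)*(k - 1)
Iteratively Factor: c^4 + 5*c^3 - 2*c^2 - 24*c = (c - 2)*(c^3 + 7*c^2 + 12*c) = (c - 2)*(c + 4)*(c^2 + 3*c) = c*(c - 2)*(c + 4)*(c + 3)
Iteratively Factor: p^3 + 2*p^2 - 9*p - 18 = (p + 2)*(p^2 - 9) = (p + 2)*(p + 3)*(p - 3)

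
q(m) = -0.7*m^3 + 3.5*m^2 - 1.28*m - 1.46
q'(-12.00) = -387.68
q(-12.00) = 1727.50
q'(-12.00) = -387.68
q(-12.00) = 1727.50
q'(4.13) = -8.19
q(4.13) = 3.64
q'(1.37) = 4.37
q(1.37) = 1.56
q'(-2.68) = -35.12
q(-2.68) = 40.58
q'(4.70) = -14.77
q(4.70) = -2.84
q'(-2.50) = -31.90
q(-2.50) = 34.55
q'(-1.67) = -18.83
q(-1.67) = 13.70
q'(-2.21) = -27.01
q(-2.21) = 26.02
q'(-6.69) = -142.10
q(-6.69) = 373.34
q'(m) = -2.1*m^2 + 7.0*m - 1.28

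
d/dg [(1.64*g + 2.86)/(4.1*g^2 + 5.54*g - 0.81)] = (6.724*g^2 + 9.0856*g - (1.64*g + 2.86)*(8.2*g + 5.54) - 1.3284)/(4.1*g^2 + 5.54*g - 0.81)^2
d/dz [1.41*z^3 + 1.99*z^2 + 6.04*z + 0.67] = 4.23*z^2 + 3.98*z + 6.04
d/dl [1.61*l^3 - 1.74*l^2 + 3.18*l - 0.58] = 4.83*l^2 - 3.48*l + 3.18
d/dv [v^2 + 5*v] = 2*v + 5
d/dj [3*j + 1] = 3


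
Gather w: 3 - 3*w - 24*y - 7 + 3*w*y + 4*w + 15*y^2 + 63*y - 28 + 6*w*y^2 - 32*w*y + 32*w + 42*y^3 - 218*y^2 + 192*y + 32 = w*(6*y^2 - 29*y + 33) + 42*y^3 - 203*y^2 + 231*y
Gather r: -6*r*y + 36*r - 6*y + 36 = r*(36 - 6*y) - 6*y + 36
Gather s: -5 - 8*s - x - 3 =-8*s - x - 8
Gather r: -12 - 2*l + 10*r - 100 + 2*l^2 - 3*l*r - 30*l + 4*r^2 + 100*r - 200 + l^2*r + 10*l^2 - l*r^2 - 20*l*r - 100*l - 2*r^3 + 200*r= 12*l^2 - 132*l - 2*r^3 + r^2*(4 - l) + r*(l^2 - 23*l + 310) - 312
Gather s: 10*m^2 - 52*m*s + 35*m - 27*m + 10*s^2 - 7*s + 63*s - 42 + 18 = 10*m^2 + 8*m + 10*s^2 + s*(56 - 52*m) - 24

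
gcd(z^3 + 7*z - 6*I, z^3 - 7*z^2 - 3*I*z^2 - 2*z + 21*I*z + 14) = z^2 - 3*I*z - 2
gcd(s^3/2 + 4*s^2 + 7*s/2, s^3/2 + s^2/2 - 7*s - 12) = 1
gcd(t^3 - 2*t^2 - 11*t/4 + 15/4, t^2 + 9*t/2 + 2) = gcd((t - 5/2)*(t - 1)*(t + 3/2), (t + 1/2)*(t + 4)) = 1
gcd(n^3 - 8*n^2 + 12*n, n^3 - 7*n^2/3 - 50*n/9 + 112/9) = n - 2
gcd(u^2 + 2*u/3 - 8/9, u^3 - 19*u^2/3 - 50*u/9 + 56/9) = u^2 + 2*u/3 - 8/9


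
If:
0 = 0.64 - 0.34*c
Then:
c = 1.88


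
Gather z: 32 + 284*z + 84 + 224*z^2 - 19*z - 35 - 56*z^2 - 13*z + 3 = 168*z^2 + 252*z + 84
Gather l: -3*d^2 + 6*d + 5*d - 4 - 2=-3*d^2 + 11*d - 6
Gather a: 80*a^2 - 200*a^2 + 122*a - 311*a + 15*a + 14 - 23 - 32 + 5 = -120*a^2 - 174*a - 36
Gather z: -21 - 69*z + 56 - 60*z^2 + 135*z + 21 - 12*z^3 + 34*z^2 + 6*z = -12*z^3 - 26*z^2 + 72*z + 56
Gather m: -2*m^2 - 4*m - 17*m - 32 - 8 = -2*m^2 - 21*m - 40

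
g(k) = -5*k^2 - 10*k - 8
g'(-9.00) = 80.00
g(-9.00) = -323.00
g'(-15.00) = 140.00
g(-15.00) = -983.00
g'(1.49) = -24.90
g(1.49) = -34.00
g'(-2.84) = 18.40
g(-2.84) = -19.93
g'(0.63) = -16.30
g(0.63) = -16.28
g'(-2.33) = 13.30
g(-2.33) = -11.84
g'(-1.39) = 3.90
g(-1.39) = -3.76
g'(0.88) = -18.80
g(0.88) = -20.67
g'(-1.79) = 7.90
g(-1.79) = -6.12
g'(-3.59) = 25.90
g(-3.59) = -36.54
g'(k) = -10*k - 10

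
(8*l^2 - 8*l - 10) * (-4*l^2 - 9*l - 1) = -32*l^4 - 40*l^3 + 104*l^2 + 98*l + 10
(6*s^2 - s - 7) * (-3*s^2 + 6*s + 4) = -18*s^4 + 39*s^3 + 39*s^2 - 46*s - 28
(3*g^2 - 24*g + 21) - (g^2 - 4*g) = 2*g^2 - 20*g + 21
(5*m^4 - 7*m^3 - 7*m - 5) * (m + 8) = 5*m^5 + 33*m^4 - 56*m^3 - 7*m^2 - 61*m - 40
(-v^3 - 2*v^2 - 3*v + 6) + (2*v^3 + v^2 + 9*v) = v^3 - v^2 + 6*v + 6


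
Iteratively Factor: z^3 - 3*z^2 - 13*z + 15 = (z - 1)*(z^2 - 2*z - 15) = (z - 1)*(z + 3)*(z - 5)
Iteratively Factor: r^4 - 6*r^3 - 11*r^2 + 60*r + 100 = (r - 5)*(r^3 - r^2 - 16*r - 20) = (r - 5)*(r + 2)*(r^2 - 3*r - 10) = (r - 5)*(r + 2)^2*(r - 5)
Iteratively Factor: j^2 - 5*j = (j - 5)*(j)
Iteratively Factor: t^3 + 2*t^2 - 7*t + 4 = (t - 1)*(t^2 + 3*t - 4) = (t - 1)^2*(t + 4)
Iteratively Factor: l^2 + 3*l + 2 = (l + 2)*(l + 1)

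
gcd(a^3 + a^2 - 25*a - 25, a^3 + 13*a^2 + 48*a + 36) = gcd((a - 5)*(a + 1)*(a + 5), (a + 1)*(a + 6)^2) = a + 1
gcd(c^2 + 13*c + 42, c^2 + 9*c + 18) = c + 6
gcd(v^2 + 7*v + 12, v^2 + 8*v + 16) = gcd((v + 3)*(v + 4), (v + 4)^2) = v + 4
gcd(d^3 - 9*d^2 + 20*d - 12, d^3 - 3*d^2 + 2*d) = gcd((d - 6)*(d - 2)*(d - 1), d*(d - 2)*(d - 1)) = d^2 - 3*d + 2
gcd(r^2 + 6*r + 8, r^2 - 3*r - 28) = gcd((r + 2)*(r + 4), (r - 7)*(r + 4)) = r + 4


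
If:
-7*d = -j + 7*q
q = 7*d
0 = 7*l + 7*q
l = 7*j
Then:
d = 0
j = 0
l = 0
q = 0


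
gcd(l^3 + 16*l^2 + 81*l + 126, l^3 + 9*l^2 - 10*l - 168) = l^2 + 13*l + 42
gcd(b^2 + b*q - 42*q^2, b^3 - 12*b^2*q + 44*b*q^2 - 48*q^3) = -b + 6*q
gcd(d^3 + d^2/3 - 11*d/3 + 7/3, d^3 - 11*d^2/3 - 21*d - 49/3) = d + 7/3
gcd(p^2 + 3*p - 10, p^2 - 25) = p + 5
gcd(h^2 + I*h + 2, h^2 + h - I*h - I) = h - I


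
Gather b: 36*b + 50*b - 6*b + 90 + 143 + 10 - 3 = 80*b + 240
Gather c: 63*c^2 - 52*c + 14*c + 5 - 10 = 63*c^2 - 38*c - 5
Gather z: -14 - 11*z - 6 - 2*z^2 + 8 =-2*z^2 - 11*z - 12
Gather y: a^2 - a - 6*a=a^2 - 7*a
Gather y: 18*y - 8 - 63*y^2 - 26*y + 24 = -63*y^2 - 8*y + 16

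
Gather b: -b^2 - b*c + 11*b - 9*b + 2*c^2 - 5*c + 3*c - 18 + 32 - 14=-b^2 + b*(2 - c) + 2*c^2 - 2*c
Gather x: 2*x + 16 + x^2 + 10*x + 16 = x^2 + 12*x + 32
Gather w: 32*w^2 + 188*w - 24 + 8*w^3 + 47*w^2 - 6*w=8*w^3 + 79*w^2 + 182*w - 24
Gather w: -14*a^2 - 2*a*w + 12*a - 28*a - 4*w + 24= -14*a^2 - 16*a + w*(-2*a - 4) + 24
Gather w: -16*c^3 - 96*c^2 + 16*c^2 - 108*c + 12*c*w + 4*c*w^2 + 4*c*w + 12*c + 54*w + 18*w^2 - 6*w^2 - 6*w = -16*c^3 - 80*c^2 - 96*c + w^2*(4*c + 12) + w*(16*c + 48)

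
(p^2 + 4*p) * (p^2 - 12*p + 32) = p^4 - 8*p^3 - 16*p^2 + 128*p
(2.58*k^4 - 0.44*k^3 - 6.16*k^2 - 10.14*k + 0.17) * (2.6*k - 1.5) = 6.708*k^5 - 5.014*k^4 - 15.356*k^3 - 17.124*k^2 + 15.652*k - 0.255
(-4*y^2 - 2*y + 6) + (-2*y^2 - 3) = -6*y^2 - 2*y + 3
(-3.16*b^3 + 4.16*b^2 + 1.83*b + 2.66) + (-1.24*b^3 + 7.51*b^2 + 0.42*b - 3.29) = -4.4*b^3 + 11.67*b^2 + 2.25*b - 0.63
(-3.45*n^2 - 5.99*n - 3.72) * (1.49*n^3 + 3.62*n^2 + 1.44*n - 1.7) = -5.1405*n^5 - 21.4141*n^4 - 32.1946*n^3 - 16.227*n^2 + 4.8262*n + 6.324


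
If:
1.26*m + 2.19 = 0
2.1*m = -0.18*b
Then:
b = 20.28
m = -1.74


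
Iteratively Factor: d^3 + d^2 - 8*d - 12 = (d - 3)*(d^2 + 4*d + 4) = (d - 3)*(d + 2)*(d + 2)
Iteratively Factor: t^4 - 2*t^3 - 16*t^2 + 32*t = (t - 2)*(t^3 - 16*t) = (t - 2)*(t + 4)*(t^2 - 4*t) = (t - 4)*(t - 2)*(t + 4)*(t)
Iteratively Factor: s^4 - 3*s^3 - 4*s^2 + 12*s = (s - 2)*(s^3 - s^2 - 6*s) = (s - 2)*(s + 2)*(s^2 - 3*s) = (s - 3)*(s - 2)*(s + 2)*(s)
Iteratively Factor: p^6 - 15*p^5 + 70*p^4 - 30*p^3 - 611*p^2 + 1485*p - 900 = (p + 3)*(p^5 - 18*p^4 + 124*p^3 - 402*p^2 + 595*p - 300) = (p - 3)*(p + 3)*(p^4 - 15*p^3 + 79*p^2 - 165*p + 100) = (p - 5)*(p - 3)*(p + 3)*(p^3 - 10*p^2 + 29*p - 20) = (p - 5)*(p - 4)*(p - 3)*(p + 3)*(p^2 - 6*p + 5) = (p - 5)^2*(p - 4)*(p - 3)*(p + 3)*(p - 1)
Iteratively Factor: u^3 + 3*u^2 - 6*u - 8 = (u + 1)*(u^2 + 2*u - 8) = (u - 2)*(u + 1)*(u + 4)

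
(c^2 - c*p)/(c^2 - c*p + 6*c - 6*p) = c/(c + 6)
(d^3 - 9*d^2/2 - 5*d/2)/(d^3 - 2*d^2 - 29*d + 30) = d*(2*d^2 - 9*d - 5)/(2*(d^3 - 2*d^2 - 29*d + 30))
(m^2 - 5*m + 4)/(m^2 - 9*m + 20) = (m - 1)/(m - 5)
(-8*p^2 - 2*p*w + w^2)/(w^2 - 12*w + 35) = (-8*p^2 - 2*p*w + w^2)/(w^2 - 12*w + 35)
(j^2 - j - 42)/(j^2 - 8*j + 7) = (j + 6)/(j - 1)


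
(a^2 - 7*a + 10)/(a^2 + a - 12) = (a^2 - 7*a + 10)/(a^2 + a - 12)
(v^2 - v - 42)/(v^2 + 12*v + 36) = (v - 7)/(v + 6)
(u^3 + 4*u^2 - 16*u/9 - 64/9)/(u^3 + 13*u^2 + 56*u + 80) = (u^2 - 16/9)/(u^2 + 9*u + 20)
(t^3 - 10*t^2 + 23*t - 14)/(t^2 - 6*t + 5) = (t^2 - 9*t + 14)/(t - 5)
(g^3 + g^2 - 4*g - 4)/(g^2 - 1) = (g^2 - 4)/(g - 1)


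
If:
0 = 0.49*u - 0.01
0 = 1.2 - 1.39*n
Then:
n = 0.86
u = 0.02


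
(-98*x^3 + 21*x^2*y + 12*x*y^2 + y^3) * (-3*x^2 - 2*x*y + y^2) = 294*x^5 + 133*x^4*y - 176*x^3*y^2 - 6*x^2*y^3 + 10*x*y^4 + y^5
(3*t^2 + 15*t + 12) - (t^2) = 2*t^2 + 15*t + 12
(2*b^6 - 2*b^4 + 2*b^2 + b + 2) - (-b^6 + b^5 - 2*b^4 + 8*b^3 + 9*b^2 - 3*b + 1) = 3*b^6 - b^5 - 8*b^3 - 7*b^2 + 4*b + 1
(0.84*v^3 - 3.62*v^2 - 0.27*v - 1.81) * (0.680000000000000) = 0.5712*v^3 - 2.4616*v^2 - 0.1836*v - 1.2308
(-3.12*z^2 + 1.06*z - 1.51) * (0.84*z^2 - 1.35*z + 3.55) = -2.6208*z^4 + 5.1024*z^3 - 13.7754*z^2 + 5.8015*z - 5.3605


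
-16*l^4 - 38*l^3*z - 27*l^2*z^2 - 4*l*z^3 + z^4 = (-8*l + z)*(l + z)^2*(2*l + z)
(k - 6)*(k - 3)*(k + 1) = k^3 - 8*k^2 + 9*k + 18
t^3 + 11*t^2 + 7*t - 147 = (t - 3)*(t + 7)^2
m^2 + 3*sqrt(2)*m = m*(m + 3*sqrt(2))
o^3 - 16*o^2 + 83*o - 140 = (o - 7)*(o - 5)*(o - 4)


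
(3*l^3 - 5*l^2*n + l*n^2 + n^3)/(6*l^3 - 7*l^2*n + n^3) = (l - n)/(2*l - n)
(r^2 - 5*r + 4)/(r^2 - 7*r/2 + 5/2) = 2*(r - 4)/(2*r - 5)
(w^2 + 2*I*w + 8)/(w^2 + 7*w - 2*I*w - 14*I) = (w + 4*I)/(w + 7)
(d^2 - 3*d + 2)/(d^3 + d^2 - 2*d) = (d - 2)/(d*(d + 2))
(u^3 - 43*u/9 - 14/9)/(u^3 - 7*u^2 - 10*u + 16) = (u^2 - 2*u - 7/9)/(u^2 - 9*u + 8)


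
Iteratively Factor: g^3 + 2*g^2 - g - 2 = (g + 1)*(g^2 + g - 2) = (g + 1)*(g + 2)*(g - 1)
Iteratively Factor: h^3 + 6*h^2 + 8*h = (h + 2)*(h^2 + 4*h) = (h + 2)*(h + 4)*(h)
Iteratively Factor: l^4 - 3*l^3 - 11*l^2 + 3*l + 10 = (l + 1)*(l^3 - 4*l^2 - 7*l + 10) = (l + 1)*(l + 2)*(l^2 - 6*l + 5) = (l - 5)*(l + 1)*(l + 2)*(l - 1)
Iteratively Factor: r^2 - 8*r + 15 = (r - 3)*(r - 5)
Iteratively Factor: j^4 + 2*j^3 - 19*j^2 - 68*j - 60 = (j + 2)*(j^3 - 19*j - 30) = (j + 2)*(j + 3)*(j^2 - 3*j - 10) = (j + 2)^2*(j + 3)*(j - 5)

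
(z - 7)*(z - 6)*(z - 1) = z^3 - 14*z^2 + 55*z - 42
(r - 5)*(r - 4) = r^2 - 9*r + 20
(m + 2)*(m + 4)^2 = m^3 + 10*m^2 + 32*m + 32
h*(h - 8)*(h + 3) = h^3 - 5*h^2 - 24*h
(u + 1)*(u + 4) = u^2 + 5*u + 4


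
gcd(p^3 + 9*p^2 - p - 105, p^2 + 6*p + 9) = 1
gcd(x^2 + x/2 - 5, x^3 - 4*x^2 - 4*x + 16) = x - 2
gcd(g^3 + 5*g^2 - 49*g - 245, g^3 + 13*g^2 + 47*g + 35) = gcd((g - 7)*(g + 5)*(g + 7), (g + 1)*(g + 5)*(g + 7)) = g^2 + 12*g + 35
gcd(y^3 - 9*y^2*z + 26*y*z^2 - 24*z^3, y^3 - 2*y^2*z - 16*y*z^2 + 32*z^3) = y^2 - 6*y*z + 8*z^2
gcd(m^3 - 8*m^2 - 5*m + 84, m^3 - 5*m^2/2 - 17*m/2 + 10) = m - 4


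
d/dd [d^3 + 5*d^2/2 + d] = 3*d^2 + 5*d + 1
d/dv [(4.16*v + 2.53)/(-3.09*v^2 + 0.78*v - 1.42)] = (12.8544*v^2 + 15.6354*v - 7.8806)/(9.5481*v^4 - 4.8204*v^3 + 9.384*v^2 - 2.2152*v + 2.0164)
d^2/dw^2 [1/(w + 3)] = 2/(w + 3)^3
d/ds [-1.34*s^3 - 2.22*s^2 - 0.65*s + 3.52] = -4.02*s^2 - 4.44*s - 0.65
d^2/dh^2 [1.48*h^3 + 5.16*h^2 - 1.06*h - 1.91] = 8.88*h + 10.32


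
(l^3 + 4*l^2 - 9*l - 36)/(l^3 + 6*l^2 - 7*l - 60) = (l + 3)/(l + 5)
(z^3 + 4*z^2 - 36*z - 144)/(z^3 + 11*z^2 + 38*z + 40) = (z^2 - 36)/(z^2 + 7*z + 10)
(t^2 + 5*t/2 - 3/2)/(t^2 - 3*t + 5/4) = 2*(t + 3)/(2*t - 5)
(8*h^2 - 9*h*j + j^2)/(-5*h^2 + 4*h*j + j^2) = (-8*h + j)/(5*h + j)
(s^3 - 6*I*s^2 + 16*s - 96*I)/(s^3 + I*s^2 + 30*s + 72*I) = (s - 4*I)/(s + 3*I)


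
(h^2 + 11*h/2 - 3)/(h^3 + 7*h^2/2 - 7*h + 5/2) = (h + 6)/(h^2 + 4*h - 5)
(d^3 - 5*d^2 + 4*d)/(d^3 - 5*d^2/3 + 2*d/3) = 3*(d - 4)/(3*d - 2)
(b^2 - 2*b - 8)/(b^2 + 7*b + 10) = (b - 4)/(b + 5)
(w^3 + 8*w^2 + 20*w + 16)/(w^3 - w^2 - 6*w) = (w^2 + 6*w + 8)/(w*(w - 3))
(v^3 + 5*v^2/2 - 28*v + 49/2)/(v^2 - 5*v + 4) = (2*v^2 + 7*v - 49)/(2*(v - 4))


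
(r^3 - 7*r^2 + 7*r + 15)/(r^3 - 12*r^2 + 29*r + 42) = (r^2 - 8*r + 15)/(r^2 - 13*r + 42)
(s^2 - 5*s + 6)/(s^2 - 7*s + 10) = (s - 3)/(s - 5)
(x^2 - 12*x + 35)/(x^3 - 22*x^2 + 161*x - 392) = (x - 5)/(x^2 - 15*x + 56)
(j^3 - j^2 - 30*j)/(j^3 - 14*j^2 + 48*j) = (j + 5)/(j - 8)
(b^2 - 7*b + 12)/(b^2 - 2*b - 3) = (b - 4)/(b + 1)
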